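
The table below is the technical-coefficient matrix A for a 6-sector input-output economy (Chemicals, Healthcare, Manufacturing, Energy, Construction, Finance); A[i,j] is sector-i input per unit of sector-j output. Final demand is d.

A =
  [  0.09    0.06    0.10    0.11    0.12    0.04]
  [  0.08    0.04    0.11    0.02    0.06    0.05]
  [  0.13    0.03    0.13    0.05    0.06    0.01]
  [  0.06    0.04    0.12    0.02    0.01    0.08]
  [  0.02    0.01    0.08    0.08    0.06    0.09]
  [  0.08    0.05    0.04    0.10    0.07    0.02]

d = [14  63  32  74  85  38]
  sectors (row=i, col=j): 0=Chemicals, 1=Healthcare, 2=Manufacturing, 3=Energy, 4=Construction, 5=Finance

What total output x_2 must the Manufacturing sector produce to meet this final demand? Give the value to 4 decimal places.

62.6931

Form M = I − A:
  [  0.91   -0.06   -0.10   -0.11   -0.12   -0.04]
  [ -0.08    0.96   -0.11   -0.02   -0.06   -0.05]
  [ -0.13   -0.03    0.87   -0.05   -0.06   -0.01]
  [ -0.06   -0.04   -0.12    0.98   -0.01   -0.08]
  [ -0.02   -0.01   -0.08   -0.08    0.94   -0.09]
  [ -0.08   -0.05   -0.04   -0.10   -0.07    0.98]
Leontief inverse L = M⁻¹:
  [  1.1555    0.0910    0.1866    0.1637    0.1731    0.0830]
  [  0.1307    1.0627    0.1706    0.0611    0.1017    0.0756]
  [  0.1893    0.0567    1.2036    0.0968    0.1087    0.0408]
  [  0.1101    0.0621    0.1753    1.0571    0.0479    0.1001]
  [  0.0634    0.0303    0.1328    0.1154    1.0921    0.1152]
  [  0.1245    0.0725    0.1004    0.1365    0.1067    1.0512]
Total output x = L · d:
  x_0 = 1.1555·14 + 0.0910·63 + 0.1866·32 + 0.1637·74 + 0.1731·85 + 0.0830·38 = 57.8629
  x_1 = 0.1307·14 + 1.0627·63 + 0.1706·32 + 0.0611·74 + 0.1017·85 + 0.0756·38 = 90.2792
  x_2 = 0.1893·14 + 0.0567·63 + 1.2036·32 + 0.0968·74 + 0.1087·85 + 0.0408·38 = 62.6931
  x_3 = 0.1101·14 + 0.0621·63 + 0.1753·32 + 1.0571·74 + 0.0479·85 + 0.1001·38 = 97.1683
  x_4 = 0.0634·14 + 0.0303·63 + 0.1328·32 + 0.1154·74 + 1.0921·85 + 0.1152·38 = 112.7938
  x_5 = 0.1245·14 + 0.0725·63 + 0.1004·32 + 0.1365·74 + 0.1067·85 + 1.0512·38 = 68.6358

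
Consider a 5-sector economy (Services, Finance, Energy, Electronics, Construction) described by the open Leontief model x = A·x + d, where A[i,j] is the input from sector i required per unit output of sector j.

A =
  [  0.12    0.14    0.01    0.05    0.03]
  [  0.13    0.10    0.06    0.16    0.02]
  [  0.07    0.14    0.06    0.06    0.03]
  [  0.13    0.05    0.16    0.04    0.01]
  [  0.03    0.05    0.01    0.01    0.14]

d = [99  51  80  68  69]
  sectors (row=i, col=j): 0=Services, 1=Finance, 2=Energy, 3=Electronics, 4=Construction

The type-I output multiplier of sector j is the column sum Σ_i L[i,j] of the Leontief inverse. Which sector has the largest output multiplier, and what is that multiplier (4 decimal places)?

Services (1.7887)

Form M = I − A:
  [  0.88   -0.14   -0.01   -0.05   -0.03]
  [ -0.13    0.90   -0.06   -0.16   -0.02]
  [ -0.07   -0.14    0.94   -0.06   -0.03]
  [ -0.13   -0.05   -0.16    0.96   -0.01]
  [ -0.03   -0.05   -0.01   -0.01    0.86]
Leontief inverse L = M⁻¹:
  [  1.1853    0.1991    0.0425    0.0981    0.0486]
  [  0.2161    1.1768    0.1144    0.2150    0.0414]
  [  0.1347    0.2004    1.0972    0.1095    0.0489]
  [  0.1948    0.1225    0.1948    1.0847    0.0291]
  [  0.0577    0.0791    0.0232    0.0298    1.1678]
Total output x = L · d:
  x_0 = 1.1853·99 + 0.1991·51 + 0.0425·80 + 0.0981·68 + 0.0486·69 = 140.9294
  x_1 = 0.2161·99 + 1.1768·51 + 0.1144·80 + 0.2150·68 + 0.0414·69 = 108.0404
  x_2 = 0.1347·99 + 0.2004·51 + 1.0972·80 + 0.1095·68 + 0.0489·69 = 122.1597
  x_3 = 0.1948·99 + 0.1225·51 + 0.1948·80 + 1.0847·68 + 0.0291·69 = 116.8859
  x_4 = 0.0577·99 + 0.0791·51 + 0.0232·80 + 0.0298·68 + 1.1678·69 = 94.2097
Output multipliers (column sums of L):
  Services: 1.7887
  Finance: 1.7780
  Energy: 1.4722
  Electronics: 1.5371
  Construction: 1.3358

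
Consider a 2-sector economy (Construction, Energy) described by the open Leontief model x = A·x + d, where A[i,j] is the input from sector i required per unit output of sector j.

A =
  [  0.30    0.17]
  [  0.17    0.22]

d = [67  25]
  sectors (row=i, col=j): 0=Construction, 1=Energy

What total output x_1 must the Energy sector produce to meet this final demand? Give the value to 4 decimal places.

55.8693

Form M = I − A:
  [  0.70   -0.17]
  [ -0.17    0.78]
Leontief inverse L = M⁻¹:
  [  1.5084    0.3288]
  [  0.3288    1.3537]
Total output x = L · d:
  x_0 = 1.5084·67 + 0.3288·25 = 109.2825
  x_1 = 0.3288·67 + 1.3537·25 = 55.8693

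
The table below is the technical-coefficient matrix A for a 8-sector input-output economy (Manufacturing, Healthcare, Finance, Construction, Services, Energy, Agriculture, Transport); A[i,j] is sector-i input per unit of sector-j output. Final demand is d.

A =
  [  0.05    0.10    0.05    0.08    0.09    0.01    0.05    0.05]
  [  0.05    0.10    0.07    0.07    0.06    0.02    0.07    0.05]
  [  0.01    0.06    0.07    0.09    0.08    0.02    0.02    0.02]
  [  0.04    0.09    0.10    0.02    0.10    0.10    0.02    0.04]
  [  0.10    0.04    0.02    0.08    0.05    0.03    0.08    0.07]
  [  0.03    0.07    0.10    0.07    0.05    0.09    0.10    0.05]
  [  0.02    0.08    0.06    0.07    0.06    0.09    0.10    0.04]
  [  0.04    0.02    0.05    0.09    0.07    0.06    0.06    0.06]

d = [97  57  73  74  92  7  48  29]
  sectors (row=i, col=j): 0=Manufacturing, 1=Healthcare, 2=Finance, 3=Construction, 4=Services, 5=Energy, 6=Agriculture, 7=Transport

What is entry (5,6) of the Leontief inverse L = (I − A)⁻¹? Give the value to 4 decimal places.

L[5,6] = 0.1680

Form M = I − A:
  [  0.95   -0.10   -0.05   -0.08   -0.09   -0.01   -0.05   -0.05]
  [ -0.05    0.90   -0.07   -0.07   -0.06   -0.02   -0.07   -0.05]
  [ -0.01   -0.06    0.93   -0.09   -0.08   -0.02   -0.02   -0.02]
  [ -0.04   -0.09   -0.10    0.98   -0.10   -0.10   -0.02   -0.04]
  [ -0.10   -0.04   -0.02   -0.08    0.95   -0.03   -0.08   -0.07]
  [ -0.03   -0.07   -0.10   -0.07   -0.05    0.91   -0.10   -0.05]
  [ -0.02   -0.08   -0.06   -0.07   -0.06   -0.09    0.90   -0.04]
  [ -0.04   -0.02   -0.05   -0.09   -0.07   -0.06   -0.06    0.94]
Leontief inverse L = M⁻¹:
  [  1.0928    0.1656    0.1078    0.1437    0.1547    0.0556    0.1054    0.0943]
  [  0.0905    1.1676    0.1305    0.1355    0.1260    0.0673    0.1267    0.0938]
  [  0.0423    0.1095    1.1161    0.1376    0.1300    0.0562    0.0601    0.0529]
  [  0.0834    0.1572    0.1629    1.0912    0.1657    0.1471    0.0816    0.0863]
  [  0.1400    0.1055    0.0783    0.1430    1.1154    0.0791    0.1364    0.1139]
  [  0.0728    0.1463    0.1731    0.1457    0.1245    1.1500    0.1680    0.0991]
  [  0.0617    0.1522    0.1284    0.1400    0.1288    0.1475    1.1660    0.0871]
  [  0.0777    0.0797    0.1074    0.1497    0.1313    0.1096    0.1135    1.1013]
Total output x = L · d:
  x_0 = 1.0928·97 + 0.1656·57 + 0.1078·73 + 0.1437·74 + 0.1547·92 + 0.0556·7 + 0.1054·48 + 0.0943·29 = 156.3669
  x_1 = 0.0905·97 + 1.1676·57 + 0.1305·73 + 0.1355·74 + 0.1260·92 + 0.0673·7 + 0.1267·48 + 0.0938·29 = 115.7595
  x_2 = 0.0423·97 + 0.1095·57 + 1.1161·73 + 0.1376·74 + 0.1300·92 + 0.0562·7 + 0.0601·48 + 0.0529·29 = 118.7747
  x_3 = 0.0834·97 + 0.1572·57 + 0.1629·73 + 1.0912·74 + 0.1657·92 + 0.1471·7 + 0.0816·48 + 0.0863·29 = 132.3782
  x_4 = 0.1400·97 + 0.1055·57 + 0.0783·73 + 0.1430·74 + 1.1154·92 + 0.0791·7 + 0.1364·48 + 0.1139·29 = 148.9030
  x_5 = 0.0728·97 + 0.1463·57 + 0.1731·73 + 0.1457·74 + 0.1245·92 + 1.1500·7 + 0.1680·48 + 0.0991·29 = 69.2547
  x_6 = 0.0617·97 + 0.1522·57 + 0.1284·73 + 0.1400·74 + 0.1288·92 + 0.1475·7 + 1.1660·48 + 0.0871·29 = 105.7744
  x_7 = 0.0777·97 + 0.0797·57 + 0.1074·73 + 0.1497·74 + 0.1313·92 + 0.1096·7 + 0.1135·48 + 1.1013·29 = 81.2208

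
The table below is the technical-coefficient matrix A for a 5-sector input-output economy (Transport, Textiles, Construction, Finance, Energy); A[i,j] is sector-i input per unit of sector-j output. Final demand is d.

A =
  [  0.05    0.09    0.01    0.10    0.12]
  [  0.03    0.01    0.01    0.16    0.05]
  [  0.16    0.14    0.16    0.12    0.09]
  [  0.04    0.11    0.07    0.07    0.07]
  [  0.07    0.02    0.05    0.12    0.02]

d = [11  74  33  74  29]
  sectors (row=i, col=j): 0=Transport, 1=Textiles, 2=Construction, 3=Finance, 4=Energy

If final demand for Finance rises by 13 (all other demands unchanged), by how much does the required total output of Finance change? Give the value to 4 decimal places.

Form M = I − A:
  [  0.95   -0.09   -0.01   -0.10   -0.12]
  [ -0.03    0.99   -0.01   -0.16   -0.05]
  [ -0.16   -0.14    0.84   -0.12   -0.09]
  [ -0.04   -0.11   -0.07    0.93   -0.07]
  [ -0.07   -0.02   -0.05   -0.12    0.98]
Leontief inverse L = M⁻¹:
  [  1.0810    0.1246    0.0370    0.1623    0.1537]
  [  0.0528    1.0435    0.0343    0.1996    0.0771]
  [  0.2366    0.2256    1.2265    0.2445    0.1706]
  [  0.0781    0.1503    0.1039    1.1369    0.1080]
  [  0.0999    0.0601    0.0786    0.1673    1.0549]
Total output x = L · d:
  x_0 = 1.0810·11 + 0.1246·74 + 0.0370·33 + 0.1623·74 + 0.1537·29 = 38.8031
  x_1 = 0.0528·11 + 1.0435·74 + 0.0343·33 + 0.1996·74 + 0.0771·29 = 95.9340
  x_2 = 0.2366·11 + 0.2256·74 + 1.2265·33 + 0.2445·74 + 0.1706·29 = 82.8093
  x_3 = 0.0781·11 + 0.1503·74 + 0.1039·33 + 1.1369·74 + 0.1080·29 = 102.6664
  x_4 = 0.0999·11 + 0.0601·74 + 0.0786·33 + 0.1673·74 + 1.0549·29 = 51.1177
Δx_3 = L[3,3] · Δd_3 = 1.1369 · 13 = 14.7791

14.7791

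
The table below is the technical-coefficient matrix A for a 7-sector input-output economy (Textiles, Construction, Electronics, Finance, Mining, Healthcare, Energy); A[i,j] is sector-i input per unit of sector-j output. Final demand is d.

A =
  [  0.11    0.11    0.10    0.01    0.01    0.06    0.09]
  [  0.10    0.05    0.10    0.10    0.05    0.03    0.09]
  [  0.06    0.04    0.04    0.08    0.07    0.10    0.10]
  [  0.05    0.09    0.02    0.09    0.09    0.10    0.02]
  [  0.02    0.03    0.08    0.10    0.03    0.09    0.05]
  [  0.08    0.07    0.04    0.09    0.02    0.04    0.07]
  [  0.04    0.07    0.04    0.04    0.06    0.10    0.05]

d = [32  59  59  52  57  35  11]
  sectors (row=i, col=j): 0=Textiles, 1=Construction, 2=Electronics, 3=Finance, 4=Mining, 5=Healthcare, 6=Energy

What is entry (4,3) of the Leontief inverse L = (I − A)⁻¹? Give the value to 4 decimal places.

Form M = I − A:
  [  0.89   -0.11   -0.10   -0.01   -0.01   -0.06   -0.09]
  [ -0.10    0.95   -0.10   -0.10   -0.05   -0.03   -0.09]
  [ -0.06   -0.04    0.96   -0.08   -0.07   -0.10   -0.10]
  [ -0.05   -0.09   -0.02    0.91   -0.09   -0.10   -0.02]
  [ -0.02   -0.03   -0.08   -0.10    0.97   -0.09   -0.05]
  [ -0.08   -0.07   -0.04   -0.09   -0.02    0.96   -0.07]
  [ -0.04   -0.07   -0.04   -0.04   -0.06   -0.10    0.95]
Leontief inverse L = M⁻¹:
  [  1.1769    0.1720    0.1580    0.0705    0.0513    0.1240    0.1577]
  [  0.1636    1.1159    0.1556    0.1658    0.0975    0.1037    0.1539]
  [  0.1173    0.1003    1.0900    0.1437    0.1115    0.1657    0.1565]
  [  0.1066    0.1460    0.0708    1.1555    0.1288    0.1588    0.0742]
  [  0.0669    0.0790    0.1175    0.1556    1.0676    0.1452    0.0963]
  [  0.1328    0.1238    0.0851    0.1424    0.0571    1.0954    0.1200]
  [  0.0892    0.1179    0.0834    0.0947    0.0929    0.1510    1.0990]
Total output x = L · d:
  x_0 = 1.1769·32 + 0.1720·59 + 0.1580·59 + 0.0705·52 + 0.0513·57 + 0.1240·35 + 0.1577·11 = 69.7948
  x_1 = 0.1636·32 + 1.1159·59 + 0.1556·59 + 0.1658·52 + 0.0975·57 + 0.1037·35 + 0.1539·11 = 99.7576
  x_2 = 0.1173·32 + 0.1003·59 + 1.0900·59 + 0.1437·52 + 0.1115·57 + 0.1657·35 + 0.1565·11 = 95.3305
  x_3 = 0.1066·32 + 0.1460·59 + 0.0708·59 + 1.1555·52 + 0.1288·57 + 0.1588·35 + 0.0742·11 = 90.0044
  x_4 = 0.0669·32 + 0.0790·59 + 0.1175·59 + 0.1556·52 + 1.0676·57 + 0.1452·35 + 0.0963·11 = 88.8167
  x_5 = 0.1328·32 + 0.1238·59 + 0.0851·59 + 0.1424·52 + 0.0571·57 + 1.0954·35 + 0.1200·11 = 66.8950
  x_6 = 0.0892·32 + 0.1179·59 + 0.0834·59 + 0.0947·52 + 0.0929·57 + 0.1510·35 + 1.0990·11 = 42.3229

L[4,3] = 0.1556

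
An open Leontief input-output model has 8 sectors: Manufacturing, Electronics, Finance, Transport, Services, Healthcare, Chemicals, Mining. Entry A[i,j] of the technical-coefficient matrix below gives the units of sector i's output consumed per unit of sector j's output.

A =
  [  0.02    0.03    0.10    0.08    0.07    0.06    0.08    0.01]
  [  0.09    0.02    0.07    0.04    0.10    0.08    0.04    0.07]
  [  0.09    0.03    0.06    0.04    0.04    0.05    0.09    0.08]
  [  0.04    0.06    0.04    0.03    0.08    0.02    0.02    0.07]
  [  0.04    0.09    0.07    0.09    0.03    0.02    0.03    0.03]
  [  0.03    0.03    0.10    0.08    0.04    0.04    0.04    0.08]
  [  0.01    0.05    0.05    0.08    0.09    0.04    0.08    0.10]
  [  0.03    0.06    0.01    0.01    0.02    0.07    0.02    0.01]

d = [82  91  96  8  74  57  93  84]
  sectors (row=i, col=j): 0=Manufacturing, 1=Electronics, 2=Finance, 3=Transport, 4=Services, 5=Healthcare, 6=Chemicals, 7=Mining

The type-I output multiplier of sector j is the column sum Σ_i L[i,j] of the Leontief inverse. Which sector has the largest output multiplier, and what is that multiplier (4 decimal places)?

Form M = I − A:
  [  0.98   -0.03   -0.10   -0.08   -0.07   -0.06   -0.08   -0.01]
  [ -0.09    0.98   -0.07   -0.04   -0.10   -0.08   -0.04   -0.07]
  [ -0.09   -0.03    0.94   -0.04   -0.04   -0.05   -0.09   -0.08]
  [ -0.04   -0.06   -0.04    0.97   -0.08   -0.02   -0.02   -0.07]
  [ -0.04   -0.09   -0.07   -0.09    0.97   -0.02   -0.03   -0.03]
  [ -0.03   -0.03   -0.10   -0.08   -0.04    0.96   -0.04   -0.08]
  [ -0.01   -0.05   -0.05   -0.08   -0.09   -0.04    0.92   -0.10]
  [ -0.03   -0.06   -0.01   -0.01   -0.02   -0.07   -0.02    0.99]
Leontief inverse L = M⁻¹:
  [  1.0560    0.0679    0.1484    0.1251    0.1160    0.0938    0.1212    0.0596]
  [  0.1269    1.0622    0.1258    0.0911    0.1465    0.1199    0.0840    0.1156]
  [  0.1233    0.0683    1.1102    0.0866    0.0875    0.0896    0.1337    0.1253]
  [  0.0685    0.0901    0.0766    1.0631    0.1137    0.0497    0.0485    0.1008]
  [  0.0748    0.1213    0.1121    0.1258    1.0735    0.0534    0.0643    0.0706]
  [  0.0646    0.0653    0.1425    0.1177    0.0810    1.0748    0.0770    0.1222]
  [  0.0464    0.0931    0.0968    0.1246    0.1372    0.0785    1.1183    0.1471]
  [  0.0486    0.0770    0.0384    0.0343    0.0446    0.0902    0.0399    1.0342]
Total output x = L · d:
  x_0 = 1.0560·82 + 0.0679·91 + 0.1484·96 + 0.1251·8 + 0.1160·74 + 0.0938·57 + 0.1212·93 + 0.0596·84 = 138.2343
  x_1 = 0.1269·82 + 1.0622·91 + 0.1258·96 + 0.0911·8 + 0.1465·74 + 0.1199·57 + 0.0840·93 + 0.1156·84 = 155.0677
  x_2 = 0.1233·82 + 0.0683·91 + 1.1102·96 + 0.0866·8 + 0.0875·74 + 0.0896·57 + 0.1337·93 + 0.1253·84 = 158.1380
  x_3 = 0.0685·82 + 0.0901·91 + 0.0766·96 + 1.0631·8 + 0.1137·74 + 0.0497·57 + 0.0485·93 + 0.1008·84 = 53.9048
  x_4 = 0.0748·82 + 0.1213·91 + 0.1121·96 + 0.1258·8 + 1.0735·74 + 0.0534·57 + 0.0643·93 + 0.0706·84 = 123.3442
  x_5 = 0.0646·82 + 0.0653·91 + 0.1425·96 + 0.1177·8 + 0.0810·74 + 1.0748·57 + 0.0770·93 + 0.1222·84 = 110.5421
  x_6 = 0.0464·82 + 0.0931·91 + 0.0968·96 + 0.1246·8 + 0.1372·74 + 0.0785·57 + 1.1183·93 + 0.1471·84 = 153.5613
  x_7 = 0.0486·82 + 0.0770·91 + 0.0384·96 + 0.0343·8 + 0.0446·74 + 0.0902·57 + 0.0399·93 + 1.0342·84 = 113.9875
Output multipliers (column sums of L):
  Manufacturing: 1.6092
  Electronics: 1.6452
  Finance: 1.8510
  Transport: 1.7683
  Services: 1.8000
  Healthcare: 1.6498
  Chemicals: 1.6870
  Mining: 1.7756

Finance (1.8510)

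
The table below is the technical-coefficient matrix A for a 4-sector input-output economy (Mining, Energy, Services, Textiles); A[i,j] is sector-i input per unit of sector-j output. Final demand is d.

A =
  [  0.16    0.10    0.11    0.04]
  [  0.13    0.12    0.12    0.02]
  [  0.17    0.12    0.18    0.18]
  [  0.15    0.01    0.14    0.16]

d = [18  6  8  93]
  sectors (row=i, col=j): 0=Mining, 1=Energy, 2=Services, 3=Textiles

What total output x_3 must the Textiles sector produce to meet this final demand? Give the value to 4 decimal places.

125.4379

Form M = I − A:
  [  0.84   -0.10   -0.11   -0.04]
  [ -0.13    0.88   -0.12   -0.02]
  [ -0.17   -0.12    0.82   -0.18]
  [ -0.15   -0.01   -0.14    0.84]
Leontief inverse L = M⁻¹:
  [  1.2816    0.1765    0.2168    0.1117]
  [  0.2459    1.1957    0.2230    0.0880]
  [  0.3660    0.2300    1.3558    0.3134]
  [  0.2928    0.0841    0.2673    1.2637]
Total output x = L · d:
  x_0 = 1.2816·18 + 0.1765·6 + 0.2168·8 + 0.1117·93 = 36.2498
  x_1 = 0.2459·18 + 1.1957·6 + 0.2230·8 + 0.0880·93 = 21.5644
  x_2 = 0.3660·18 + 0.2300·6 + 1.3558·8 + 0.3134·93 = 47.9622
  x_3 = 0.2928·18 + 0.0841·6 + 0.2673·8 + 1.2637·93 = 125.4379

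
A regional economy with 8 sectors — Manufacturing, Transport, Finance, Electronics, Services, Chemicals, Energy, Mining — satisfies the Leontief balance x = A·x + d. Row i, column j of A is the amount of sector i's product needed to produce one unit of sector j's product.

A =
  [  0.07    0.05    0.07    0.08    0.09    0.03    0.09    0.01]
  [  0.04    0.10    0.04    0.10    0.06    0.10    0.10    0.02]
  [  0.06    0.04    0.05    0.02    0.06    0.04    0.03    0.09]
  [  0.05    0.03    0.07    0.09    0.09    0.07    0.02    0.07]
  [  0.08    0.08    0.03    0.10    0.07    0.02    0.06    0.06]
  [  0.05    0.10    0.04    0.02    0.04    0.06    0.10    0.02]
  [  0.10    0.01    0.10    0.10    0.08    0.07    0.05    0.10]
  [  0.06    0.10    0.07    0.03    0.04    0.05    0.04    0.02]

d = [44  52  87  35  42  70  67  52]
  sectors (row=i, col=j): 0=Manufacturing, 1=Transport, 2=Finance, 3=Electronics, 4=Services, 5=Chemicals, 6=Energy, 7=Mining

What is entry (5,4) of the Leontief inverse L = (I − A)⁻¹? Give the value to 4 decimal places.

Form M = I − A:
  [  0.93   -0.05   -0.07   -0.08   -0.09   -0.03   -0.09   -0.01]
  [ -0.04    0.90   -0.04   -0.10   -0.06   -0.10   -0.10   -0.02]
  [ -0.06   -0.04    0.95   -0.02   -0.06   -0.04   -0.03   -0.09]
  [ -0.05   -0.03   -0.07    0.91   -0.09   -0.07   -0.02   -0.07]
  [ -0.08   -0.08   -0.03   -0.10    0.93   -0.02   -0.06   -0.06]
  [ -0.05   -0.10   -0.04   -0.02   -0.04    0.94   -0.10   -0.02]
  [ -0.10   -0.01   -0.10   -0.10   -0.08   -0.07    0.95   -0.10]
  [ -0.06   -0.10   -0.07   -0.03   -0.04   -0.05   -0.04    0.98]
Leontief inverse L = M⁻¹:
  [  1.1341    0.1055    0.1277    0.1515    0.1583    0.0818    0.1470    0.0626]
  [  0.1105    1.1687    0.1054    0.1801    0.1353    0.1653    0.1698    0.0765]
  [  0.1080    0.0901    1.0935    0.0696    0.1089    0.0793    0.0762    0.1244]
  [  0.1089    0.0904    0.1230    1.1526    0.1524    0.1192    0.0750    0.1160]
  [  0.1429    0.1406    0.0889    0.1734    1.1388    0.0751    0.1192    0.1083]
  [  0.1060    0.1536    0.0914    0.0827    0.0980    1.1107    0.1566    0.0632]
  [  0.1748    0.0815    0.1690    0.1763    0.1586    0.1295    1.1171    0.1579]
  [  0.1101    0.1518    0.1156    0.0864    0.0939    0.0962    0.0925    1.0586]
Total output x = L · d:
  x_0 = 1.1341·44 + 0.1055·52 + 0.1277·87 + 0.1515·35 + 0.1583·42 + 0.0818·70 + 0.1470·67 + 0.0626·52 = 97.2759
  x_1 = 0.1105·44 + 1.1687·52 + 0.1054·87 + 0.1801·35 + 0.1353·42 + 0.1653·70 + 0.1698·67 + 0.0765·52 = 113.7190
  x_2 = 0.1080·44 + 0.0901·52 + 1.0935·87 + 0.0696·35 + 0.1089·42 + 0.0793·70 + 0.0762·67 + 0.1244·52 = 128.7041
  x_3 = 0.1089·44 + 0.0904·52 + 0.1230·87 + 1.1526·35 + 0.1524·42 + 0.1192·70 + 0.0750·67 + 0.1160·52 = 86.3383
  x_4 = 0.1429·44 + 0.1406·52 + 0.0889·87 + 0.1734·35 + 1.1388·42 + 0.0751·70 + 0.1192·67 + 0.1083·52 = 94.1050
  x_5 = 0.1060·44 + 0.1536·52 + 0.0914·87 + 0.0827·35 + 0.0980·42 + 1.1107·70 + 0.1566·67 + 0.0632·52 = 119.1371
  x_6 = 0.1748·44 + 0.0815·52 + 0.1690·87 + 0.1763·35 + 0.1586·42 + 0.1295·70 + 1.1171·67 + 0.1579·52 = 131.5913
  x_7 = 0.1101·44 + 0.1518·52 + 0.1156·87 + 0.0864·35 + 0.0939·42 + 0.0962·70 + 0.0925·67 + 1.0586·52 = 97.7475

L[5,4] = 0.0980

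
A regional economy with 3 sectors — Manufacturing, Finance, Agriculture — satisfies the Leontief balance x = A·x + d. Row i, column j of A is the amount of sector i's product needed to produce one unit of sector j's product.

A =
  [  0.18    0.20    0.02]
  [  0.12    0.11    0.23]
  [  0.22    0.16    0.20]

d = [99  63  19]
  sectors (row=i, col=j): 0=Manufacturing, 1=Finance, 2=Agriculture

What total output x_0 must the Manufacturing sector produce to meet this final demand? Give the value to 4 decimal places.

Form M = I − A:
  [  0.82   -0.20   -0.02]
  [ -0.12    0.89   -0.23]
  [ -0.22   -0.16    0.80]
Leontief inverse L = M⁻¹:
  [  1.2984    0.3138    0.1227]
  [  0.2819    1.2530    0.3673]
  [  0.4134    0.3369    1.3572]
Total output x = L · d:
  x_0 = 1.2984·99 + 0.3138·63 + 0.1227·19 = 150.6384
  x_1 = 0.2819·99 + 1.2530·63 + 0.3673·19 = 113.8234
  x_2 = 0.4134·99 + 0.3369·63 + 1.3572·19 = 87.9403

150.6384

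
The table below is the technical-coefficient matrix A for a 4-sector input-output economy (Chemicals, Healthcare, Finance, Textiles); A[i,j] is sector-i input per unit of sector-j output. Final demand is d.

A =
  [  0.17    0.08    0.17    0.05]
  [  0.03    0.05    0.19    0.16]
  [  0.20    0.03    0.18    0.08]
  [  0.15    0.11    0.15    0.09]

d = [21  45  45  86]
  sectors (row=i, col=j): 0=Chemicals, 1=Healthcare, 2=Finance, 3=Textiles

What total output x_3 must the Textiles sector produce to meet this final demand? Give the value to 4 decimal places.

128.8743

Form M = I − A:
  [  0.83   -0.08   -0.17   -0.05]
  [ -0.03    0.95   -0.19   -0.16]
  [ -0.20   -0.03    0.82   -0.08]
  [ -0.15   -0.11   -0.15    0.91]
Leontief inverse L = M⁻¹:
  [  1.3107    0.1351    0.3258    0.1244]
  [  0.1618    1.1036    0.3317    0.2321]
  [  0.3543    0.0900    1.3418    0.1532]
  [  0.2940    0.1705    0.3150    1.1727]
Total output x = L · d:
  x_0 = 1.3107·21 + 0.1351·45 + 0.3258·45 + 0.1244·86 = 58.9611
  x_1 = 0.1618·21 + 1.1036·45 + 0.3317·45 + 0.2321·86 = 87.9454
  x_2 = 0.3543·21 + 0.0900·45 + 1.3418·45 + 0.1532·86 = 85.0494
  x_3 = 0.2940·21 + 0.1705·45 + 0.3150·45 + 1.1727·86 = 128.8743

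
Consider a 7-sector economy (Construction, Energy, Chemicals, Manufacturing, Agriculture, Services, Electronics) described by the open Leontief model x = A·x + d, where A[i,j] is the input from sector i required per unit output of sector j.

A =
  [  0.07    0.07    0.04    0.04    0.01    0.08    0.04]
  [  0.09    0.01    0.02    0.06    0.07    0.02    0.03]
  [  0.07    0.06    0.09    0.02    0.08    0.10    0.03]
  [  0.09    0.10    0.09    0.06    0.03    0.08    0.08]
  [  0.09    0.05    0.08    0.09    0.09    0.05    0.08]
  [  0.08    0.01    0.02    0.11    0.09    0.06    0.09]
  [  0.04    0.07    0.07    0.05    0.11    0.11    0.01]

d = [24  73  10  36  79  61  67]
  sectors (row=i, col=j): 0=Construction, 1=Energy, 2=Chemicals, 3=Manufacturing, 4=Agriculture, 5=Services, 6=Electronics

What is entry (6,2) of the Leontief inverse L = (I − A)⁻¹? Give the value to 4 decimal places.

Form M = I − A:
  [  0.93   -0.07   -0.04   -0.04   -0.01   -0.08   -0.04]
  [ -0.09    0.99   -0.02   -0.06   -0.07   -0.02   -0.03]
  [ -0.07   -0.06    0.91   -0.02   -0.08   -0.10   -0.03]
  [ -0.09   -0.10   -0.09    0.94   -0.03   -0.08   -0.08]
  [ -0.09   -0.05   -0.08   -0.09    0.91   -0.05   -0.08]
  [ -0.08   -0.01   -0.02   -0.11   -0.09    0.94   -0.09]
  [ -0.04   -0.07   -0.07   -0.05   -0.11   -0.11    0.99]
Leontief inverse L = M⁻¹:
  [  1.1163    0.1000    0.0716    0.0783    0.0496    0.1225    0.0718]
  [  0.1314    1.0420    0.0528    0.0931    0.1024    0.0593    0.0597]
  [  0.1316    0.0989    1.1349    0.0712    0.1355    0.1559    0.0736]
  [  0.1599    0.1476    0.1416    1.1157    0.0921    0.1464    0.1261]
  [  0.1622    0.1034    0.1380    0.1478    1.1532    0.1198    0.1299]
  [  0.1436    0.0594    0.0718    0.1640    0.1454    1.1227    0.1368]
  [  0.1057    0.1103    0.1173    0.1058    0.1678    0.1656    1.0584]
Total output x = L · d:
  x_0 = 1.1163·24 + 0.1000·73 + 0.0716·10 + 0.0783·36 + 0.0496·79 + 0.1225·61 + 0.0718·67 = 53.8256
  x_1 = 0.1314·24 + 1.0420·73 + 0.0528·10 + 0.0931·36 + 0.1024·79 + 0.0593·61 + 0.0597·67 = 98.8061
  x_2 = 0.1316·24 + 0.0989·73 + 1.1349·10 + 0.0712·36 + 0.1355·79 + 0.1559·61 + 0.0736·67 = 49.4324
  x_3 = 0.1599·24 + 0.1476·73 + 0.1416·10 + 1.1157·36 + 0.0921·79 + 0.1464·61 + 0.1261·67 = 80.8536
  x_4 = 0.1622·24 + 0.1034·73 + 0.1380·10 + 0.1478·36 + 1.1532·79 + 0.1198·61 + 0.1299·67 = 125.2533
  x_5 = 0.1436·24 + 0.0594·73 + 0.0718·10 + 0.1640·36 + 0.1454·79 + 1.1227·61 + 0.1368·67 = 103.5478
  x_6 = 0.1057·24 + 0.1103·73 + 0.1173·10 + 0.1058·36 + 0.1678·79 + 0.1656·61 + 1.0584·67 = 109.8389

L[6,2] = 0.1173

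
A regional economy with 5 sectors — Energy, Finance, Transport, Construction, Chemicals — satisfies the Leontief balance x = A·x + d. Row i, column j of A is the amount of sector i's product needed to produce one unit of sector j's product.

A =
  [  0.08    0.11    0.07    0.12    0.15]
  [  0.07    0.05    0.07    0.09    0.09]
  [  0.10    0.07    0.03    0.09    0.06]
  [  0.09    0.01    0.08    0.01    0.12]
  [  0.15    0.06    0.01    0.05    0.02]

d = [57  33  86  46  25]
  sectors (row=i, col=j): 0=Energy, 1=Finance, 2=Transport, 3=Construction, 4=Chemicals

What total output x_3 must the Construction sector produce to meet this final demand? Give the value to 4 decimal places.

Form M = I − A:
  [  0.92   -0.11   -0.07   -0.12   -0.15]
  [ -0.07    0.95   -0.07   -0.09   -0.09]
  [ -0.10   -0.07    0.97   -0.09   -0.06]
  [ -0.09   -0.01   -0.08    0.99   -0.12]
  [ -0.15   -0.06   -0.01   -0.05    0.98]
Leontief inverse L = M⁻¹:
  [  1.1647    0.1590    0.1124    0.1770    0.2214]
  [  0.1293    1.0853    0.0999    0.1306    0.1416]
  [  0.1548    0.1047    1.0616    0.1306    0.1143]
  [  0.1433    0.0453    0.1018    1.0490    0.1608]
  [  0.1951    0.0942    0.0393    0.0899    1.0723]
Total output x = L · d:
  x_0 = 1.1647·57 + 0.1590·33 + 0.1124·86 + 0.1770·46 + 0.2214·25 = 94.9803
  x_1 = 0.1293·57 + 1.0853·33 + 0.0999·86 + 0.1306·46 + 0.1416·25 = 61.3174
  x_2 = 0.1548·57 + 0.1047·33 + 1.0616·86 + 0.1306·46 + 0.1143·25 = 112.4389
  x_3 = 0.1433·57 + 0.0453·33 + 0.1018·86 + 1.0490·46 + 0.1608·25 = 70.6901
  x_4 = 0.1951·57 + 0.0942·33 + 0.0393·86 + 0.0899·46 + 1.0723·25 = 48.5561

70.6901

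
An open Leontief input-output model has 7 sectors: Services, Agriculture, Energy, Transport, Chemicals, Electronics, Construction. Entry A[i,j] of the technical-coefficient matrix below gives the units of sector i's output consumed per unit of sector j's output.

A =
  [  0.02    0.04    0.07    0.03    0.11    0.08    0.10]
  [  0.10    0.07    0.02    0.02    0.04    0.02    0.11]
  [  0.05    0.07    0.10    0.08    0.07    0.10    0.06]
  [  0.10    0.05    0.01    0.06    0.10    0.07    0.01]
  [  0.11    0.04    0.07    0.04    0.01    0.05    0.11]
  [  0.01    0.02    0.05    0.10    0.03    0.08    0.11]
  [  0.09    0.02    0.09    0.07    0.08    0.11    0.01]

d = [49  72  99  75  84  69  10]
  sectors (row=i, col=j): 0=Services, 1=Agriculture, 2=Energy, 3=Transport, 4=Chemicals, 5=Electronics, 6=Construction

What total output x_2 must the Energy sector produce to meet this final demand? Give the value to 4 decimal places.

162.0956

Form M = I − A:
  [  0.98   -0.04   -0.07   -0.03   -0.11   -0.08   -0.10]
  [ -0.10    0.93   -0.02   -0.02   -0.04   -0.02   -0.11]
  [ -0.05   -0.07    0.90   -0.08   -0.07   -0.10   -0.06]
  [ -0.10   -0.05   -0.01    0.94   -0.10   -0.07   -0.01]
  [ -0.11   -0.04   -0.07   -0.04    0.99   -0.05   -0.11]
  [ -0.01   -0.02   -0.05   -0.10   -0.03    0.92   -0.11]
  [ -0.09   -0.02   -0.09   -0.07   -0.08   -0.11    0.99]
Leontief inverse L = M⁻¹:
  [  1.0757    0.0729    0.1220    0.0798    0.1562    0.1418    0.1581]
  [  0.1459    1.0979    0.0629    0.0564    0.0857    0.0713    0.1586]
  [  0.1123    0.1112    1.1561    0.1375    0.1281    0.1706    0.1283]
  [  0.1461    0.0792    0.0497    1.0981    0.1429    0.1191    0.0668]
  [  0.1578    0.0722    0.1201    0.0862    1.0643    0.1122    0.1628]
  [  0.0588    0.0483    0.0917    0.1463    0.0766    1.1367    0.1531]
  [  0.1406    0.0557    0.1409    0.1218    0.1322    0.1736    1.0742]
Total output x = L · d:
  x_0 = 1.0757·49 + 0.0729·72 + 0.1220·99 + 0.0798·75 + 0.1562·84 + 0.1418·69 + 0.1581·10 = 100.5135
  x_1 = 0.1459·49 + 1.0979·72 + 0.0629·99 + 0.0564·75 + 0.0857·84 + 0.0713·69 + 0.1586·10 = 110.3558
  x_2 = 0.1123·49 + 0.1112·72 + 1.1561·99 + 0.1375·75 + 0.1281·84 + 0.1706·69 + 0.1283·10 = 162.0956
  x_3 = 0.1461·49 + 0.0792·72 + 0.0497·99 + 1.0981·75 + 0.1429·84 + 0.1191·69 + 0.0668·10 = 121.0323
  x_4 = 0.1578·49 + 0.0722·72 + 0.1201·99 + 0.0862·75 + 1.0643·84 + 0.1122·69 + 0.1628·10 = 130.0581
  x_5 = 0.0588·49 + 0.0483·72 + 0.0917·99 + 0.1463·75 + 0.0766·84 + 1.1367·69 + 0.1531·10 = 112.8050
  x_6 = 0.1406·49 + 0.0557·72 + 0.1409·99 + 0.1218·75 + 0.1322·84 + 0.1736·69 + 1.0742·10 = 67.8055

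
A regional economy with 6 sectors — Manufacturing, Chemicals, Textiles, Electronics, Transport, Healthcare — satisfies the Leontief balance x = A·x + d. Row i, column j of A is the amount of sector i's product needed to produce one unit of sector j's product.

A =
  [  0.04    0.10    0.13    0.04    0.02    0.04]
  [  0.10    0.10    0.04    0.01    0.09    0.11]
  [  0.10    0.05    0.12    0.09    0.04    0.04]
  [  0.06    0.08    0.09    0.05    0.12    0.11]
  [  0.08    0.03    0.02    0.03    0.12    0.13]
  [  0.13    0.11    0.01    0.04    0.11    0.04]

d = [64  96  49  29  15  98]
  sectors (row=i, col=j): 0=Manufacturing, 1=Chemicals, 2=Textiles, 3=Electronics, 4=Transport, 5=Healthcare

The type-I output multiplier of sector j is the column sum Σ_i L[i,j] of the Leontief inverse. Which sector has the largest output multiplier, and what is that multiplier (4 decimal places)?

Manufacturing (1.9040)

Form M = I − A:
  [  0.96   -0.10   -0.13   -0.04   -0.02   -0.04]
  [ -0.10    0.90   -0.04   -0.01   -0.09   -0.11]
  [ -0.10   -0.05    0.88   -0.09   -0.04   -0.04]
  [ -0.06   -0.08   -0.09    0.95   -0.12   -0.11]
  [ -0.08   -0.03   -0.02   -0.03    0.88   -0.13]
  [ -0.13   -0.11   -0.01   -0.04   -0.11    0.96]
Leontief inverse L = M⁻¹:
  [  1.0982    0.1513    0.1789    0.0707    0.0692    0.0880]
  [  0.1685    1.1640    0.0873    0.0396    0.1534    0.1693]
  [  0.1638    0.1102    1.1819    0.1272    0.0981    0.0966]
  [  0.1393    0.1487    0.1451    1.0876    0.1958    0.1800]
  [  0.1424    0.0863    0.0598    0.0577    1.1821    0.1850]
  [  0.1918    0.1711    0.0594    0.0674    0.1716    1.1027]
Total output x = L · d:
  x_0 = 1.0982·64 + 0.1513·96 + 0.1789·49 + 0.0707·29 + 0.0692·15 + 0.0880·98 = 105.2876
  x_1 = 0.1685·64 + 1.1640·96 + 0.0873·49 + 0.0396·29 + 0.1534·15 + 0.1693·98 = 146.8529
  x_2 = 0.1638·64 + 0.1102·96 + 1.1819·49 + 0.1272·29 + 0.0981·15 + 0.0966·98 = 93.6043
  x_3 = 0.1393·64 + 0.1487·96 + 0.1451·49 + 1.0876·29 + 0.1958·15 + 0.1800·98 = 82.4172
  x_4 = 0.1424·64 + 0.0863·96 + 0.0598·49 + 0.0577·29 + 1.1821·15 + 0.1850·98 = 57.8638
  x_5 = 0.1918·64 + 0.1711·96 + 0.0594·49 + 0.0674·29 + 0.1716·15 + 1.1027·98 = 144.2073
Output multipliers (column sums of L):
  Manufacturing: 1.9040
  Chemicals: 1.8317
  Textiles: 1.7124
  Electronics: 1.4501
  Transport: 1.8702
  Healthcare: 1.8216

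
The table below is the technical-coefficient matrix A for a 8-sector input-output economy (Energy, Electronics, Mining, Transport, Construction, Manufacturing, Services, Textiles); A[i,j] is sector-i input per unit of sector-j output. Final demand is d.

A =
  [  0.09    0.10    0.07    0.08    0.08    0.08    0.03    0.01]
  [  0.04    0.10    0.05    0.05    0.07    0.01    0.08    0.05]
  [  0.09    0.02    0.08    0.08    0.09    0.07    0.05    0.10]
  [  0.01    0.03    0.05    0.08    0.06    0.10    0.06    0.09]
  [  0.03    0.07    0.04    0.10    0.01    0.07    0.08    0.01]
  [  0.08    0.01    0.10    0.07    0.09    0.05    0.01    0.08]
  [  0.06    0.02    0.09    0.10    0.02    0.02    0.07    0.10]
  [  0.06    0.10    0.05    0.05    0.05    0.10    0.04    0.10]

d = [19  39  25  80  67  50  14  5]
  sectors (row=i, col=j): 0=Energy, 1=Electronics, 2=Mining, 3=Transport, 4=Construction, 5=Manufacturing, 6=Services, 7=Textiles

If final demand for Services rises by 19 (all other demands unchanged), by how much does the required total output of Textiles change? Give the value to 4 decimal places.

1.8150

Form M = I − A:
  [  0.91   -0.10   -0.07   -0.08   -0.08   -0.08   -0.03   -0.01]
  [ -0.04    0.90   -0.05   -0.05   -0.07   -0.01   -0.08   -0.05]
  [ -0.09   -0.02    0.92   -0.08   -0.09   -0.07   -0.05   -0.10]
  [ -0.01   -0.03   -0.05    0.92   -0.06   -0.10   -0.06   -0.09]
  [ -0.03   -0.07   -0.04   -0.10    0.99   -0.07   -0.08   -0.01]
  [ -0.08   -0.01   -0.10   -0.07   -0.09    0.95   -0.01   -0.08]
  [ -0.06   -0.02   -0.09   -0.10   -0.02   -0.02    0.93   -0.10]
  [ -0.06   -0.10   -0.05   -0.05   -0.05   -0.10   -0.04    0.90]
Leontief inverse L = M⁻¹:
  [  1.1500    0.1598    0.1399    0.1614    0.1457    0.1465    0.0862    0.0776]
  [  0.0878    1.1523    0.1065    0.1175    0.1193    0.0629    0.1309    0.1100]
  [  0.1573    0.0851    1.1563    0.1691    0.1590    0.1500    0.1085    0.1790]
  [  0.0633    0.0791    0.1139    1.1522    0.1161    0.1636    0.1080    0.1608]
  [  0.0742    0.1100    0.0953    0.1621    1.0592    0.1195    0.1228    0.0698]
  [  0.1376    0.0654    0.1639    0.1457    0.1499    1.1200    0.0595    0.1458]
  [  0.1159    0.0733    0.1542    0.1738    0.0784    0.0878    1.1199    0.1730]
  [  0.1232    0.1644    0.1221    0.1301    0.1172    0.1692    0.0955    1.1751]
Total output x = L · d:
  x_0 = 1.1500·19 + 0.1598·39 + 0.1399·25 + 0.1614·80 + 0.1457·67 + 0.1465·50 + 0.0862·14 + 0.0776·5 = 63.1757
  x_1 = 0.0878·19 + 1.1523·39 + 0.1065·25 + 0.1175·80 + 0.1193·67 + 0.0629·50 + 0.1309·14 + 0.1100·5 = 72.1866
  x_2 = 0.1573·19 + 0.0851·39 + 1.1563·25 + 0.1691·80 + 0.1590·67 + 0.1500·50 + 0.1085·14 + 0.1790·5 = 69.3061
  x_3 = 0.0633·19 + 0.0791·39 + 0.1139·25 + 1.1522·80 + 0.1161·67 + 0.1636·50 + 0.1080·14 + 0.1608·5 = 117.5813
  x_4 = 0.0742·19 + 0.1100·39 + 0.0953·25 + 0.1621·80 + 1.0592·67 + 0.1195·50 + 0.1228·14 + 0.0698·5 = 100.0534
  x_5 = 0.1376·19 + 0.0654·39 + 0.1639·25 + 0.1457·80 + 0.1499·67 + 1.1200·50 + 0.0595·14 + 0.1458·5 = 88.5173
  x_6 = 0.1159·19 + 0.0733·39 + 0.1542·25 + 0.1738·80 + 0.0784·67 + 0.0878·50 + 1.1199·14 + 0.1730·5 = 49.0060
  x_7 = 0.1232·19 + 0.1644·39 + 0.1221·25 + 0.1301·80 + 0.1172·67 + 0.1692·50 + 0.0955·14 + 1.1751·5 = 45.7425
Δx_7 = L[7,6] · Δd_6 = 0.0955 · 19 = 1.8150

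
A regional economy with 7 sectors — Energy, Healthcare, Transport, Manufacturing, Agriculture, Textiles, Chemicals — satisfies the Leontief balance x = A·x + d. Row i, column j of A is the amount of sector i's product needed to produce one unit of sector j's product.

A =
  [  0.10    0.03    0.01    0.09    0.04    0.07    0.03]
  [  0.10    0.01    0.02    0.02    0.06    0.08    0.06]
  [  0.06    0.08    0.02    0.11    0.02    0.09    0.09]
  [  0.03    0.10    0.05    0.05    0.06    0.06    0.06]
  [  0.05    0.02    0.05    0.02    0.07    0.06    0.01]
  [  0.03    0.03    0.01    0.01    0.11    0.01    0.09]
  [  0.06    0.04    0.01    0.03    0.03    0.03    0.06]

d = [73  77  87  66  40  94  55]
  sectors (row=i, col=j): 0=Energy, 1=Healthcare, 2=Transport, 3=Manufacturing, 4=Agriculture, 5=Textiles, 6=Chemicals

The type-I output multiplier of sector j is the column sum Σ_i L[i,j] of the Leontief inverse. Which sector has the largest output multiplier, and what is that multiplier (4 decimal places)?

Energy (1.6549)

Form M = I − A:
  [  0.90   -0.03   -0.01   -0.09   -0.04   -0.07   -0.03]
  [ -0.10    0.99   -0.02   -0.02   -0.06   -0.08   -0.06]
  [ -0.06   -0.08    0.98   -0.11   -0.02   -0.09   -0.09]
  [ -0.03   -0.10   -0.05    0.95   -0.06   -0.06   -0.06]
  [ -0.05   -0.02   -0.05   -0.02    0.93   -0.06   -0.01]
  [ -0.03   -0.03   -0.01   -0.01   -0.11    0.99   -0.09]
  [ -0.06   -0.04   -0.01   -0.03   -0.03   -0.03    0.94]
Leontief inverse L = M⁻¹:
  [  1.1341    0.0550    0.0240    0.1159    0.0741    0.1001    0.0598]
  [  0.1323    1.0296    0.0312    0.0436    0.0910    0.1062    0.0868]
  [  0.1025    0.1113    1.0366    0.1389    0.0621    0.1266    0.1313]
  [  0.0689    0.1246    0.0649    1.0753    0.0960    0.0947    0.0951]
  [  0.0754    0.0372    0.0607    0.0399    1.0957    0.0837    0.0328]
  [  0.0563    0.0444    0.0212    0.0258    0.1330    1.0325    0.1086]
  [  0.0855    0.0551    0.0186    0.0471    0.0515    0.0509    1.0803]
Total output x = L · d:
  x_0 = 1.1341·73 + 0.0550·77 + 0.0240·87 + 0.1159·66 + 0.0741·40 + 0.1001·94 + 0.0598·55 = 112.4251
  x_1 = 0.1323·73 + 1.0296·77 + 0.0312·87 + 0.0436·66 + 0.0910·40 + 0.1062·94 + 0.0868·55 = 112.9255
  x_2 = 0.1025·73 + 0.1113·77 + 1.0366·87 + 0.1389·66 + 0.0621·40 + 0.1266·94 + 0.1313·55 = 137.0102
  x_3 = 0.0689·73 + 0.1246·77 + 0.0649·87 + 1.0753·66 + 0.0960·40 + 0.0947·94 + 0.0951·55 = 109.2174
  x_4 = 0.0754·73 + 0.0372·77 + 0.0607·87 + 0.0399·66 + 1.0957·40 + 0.0837·94 + 0.0328·55 = 69.7794
  x_5 = 0.0563·73 + 0.0444·77 + 0.0212·87 + 0.0258·66 + 0.1330·40 + 1.0325·94 + 0.1086·55 = 119.4254
  x_6 = 0.0855·73 + 0.0551·77 + 0.0186·87 + 0.0471·66 + 0.0515·40 + 0.0509·94 + 1.0803·55 = 81.4737
Output multipliers (column sums of L):
  Energy: 1.6549
  Healthcare: 1.4572
  Transport: 1.2572
  Manufacturing: 1.4866
  Agriculture: 1.6035
  Textiles: 1.5948
  Chemicals: 1.5947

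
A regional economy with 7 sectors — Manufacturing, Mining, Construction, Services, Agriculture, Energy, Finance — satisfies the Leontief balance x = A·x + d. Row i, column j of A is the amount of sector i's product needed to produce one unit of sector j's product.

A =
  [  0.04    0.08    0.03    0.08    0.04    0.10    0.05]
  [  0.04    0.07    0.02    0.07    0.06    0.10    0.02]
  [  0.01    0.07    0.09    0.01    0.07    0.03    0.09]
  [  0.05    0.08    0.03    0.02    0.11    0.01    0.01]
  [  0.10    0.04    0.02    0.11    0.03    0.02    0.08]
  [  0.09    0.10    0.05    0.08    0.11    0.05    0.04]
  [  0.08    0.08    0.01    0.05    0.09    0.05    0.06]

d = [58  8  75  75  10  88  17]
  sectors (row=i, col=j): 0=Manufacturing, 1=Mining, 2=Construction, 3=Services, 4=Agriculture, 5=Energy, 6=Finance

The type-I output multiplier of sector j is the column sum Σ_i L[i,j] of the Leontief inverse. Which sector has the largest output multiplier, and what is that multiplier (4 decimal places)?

Mining (1.8625)

Form M = I − A:
  [  0.96   -0.08   -0.03   -0.08   -0.04   -0.10   -0.05]
  [ -0.04    0.93   -0.02   -0.07   -0.06   -0.10   -0.02]
  [ -0.01   -0.07    0.91   -0.01   -0.07   -0.03   -0.09]
  [ -0.05   -0.08   -0.03    0.98   -0.11   -0.01   -0.01]
  [ -0.10   -0.04   -0.02   -0.11    0.97   -0.02   -0.08]
  [ -0.09   -0.10   -0.05   -0.08   -0.11    0.95   -0.04]
  [ -0.08   -0.08   -0.01   -0.05   -0.09   -0.05    0.94]
Leontief inverse L = M⁻¹:
  [  1.0837    0.1337    0.0533    0.1244    0.0940    0.1374    0.0808]
  [  0.0806    1.1181    0.0412    0.1123    0.1078    0.1335    0.0481]
  [  0.0467    0.1139    1.1117    0.0473    0.1130    0.0614    0.1241]
  [  0.0816    0.1146    0.0456    1.0565    0.1412    0.0381    0.0360]
  [  0.1385    0.0894    0.0394    0.1492    1.0783    0.0552    0.1087]
  [  0.1418    0.1619    0.0776    0.1365    0.1688    1.0963    0.0809]
  [  0.1247    0.1310    0.0302    0.0984    0.1381    0.0893    1.0927]
Total output x = L · d:
  x_0 = 1.0837·58 + 0.1337·8 + 0.0533·75 + 0.1244·75 + 0.0940·10 + 0.1374·88 + 0.0808·17 = 91.6510
  x_1 = 0.0806·58 + 1.1181·8 + 0.0412·75 + 0.1123·75 + 0.1078·10 + 0.1335·88 + 0.0481·17 = 38.7698
  x_2 = 0.0467·58 + 0.1139·8 + 1.1117·75 + 0.0473·75 + 0.1130·10 + 0.0614·88 + 0.1241·17 = 99.1910
  x_3 = 0.0816·58 + 0.1146·8 + 0.0456·75 + 1.0565·75 + 0.1412·10 + 0.0381·88 + 0.0360·17 = 93.6836
  x_4 = 0.1385·58 + 0.0894·8 + 0.0394·75 + 0.1492·75 + 1.0783·10 + 0.0552·88 + 0.1087·17 = 40.3779
  x_5 = 0.1418·58 + 0.1619·8 + 0.0776·75 + 0.1365·75 + 0.1688·10 + 1.0963·88 + 0.0809·17 = 125.1064
  x_6 = 0.1247·58 + 0.1310·8 + 0.0302·75 + 0.0984·75 + 0.1381·10 + 0.0893·88 + 1.0927·17 = 45.7437
Output multipliers (column sums of L):
  Manufacturing: 1.6974
  Mining: 1.8625
  Construction: 1.3989
  Services: 1.7246
  Agriculture: 1.8412
  Energy: 1.6112
  Finance: 1.5713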